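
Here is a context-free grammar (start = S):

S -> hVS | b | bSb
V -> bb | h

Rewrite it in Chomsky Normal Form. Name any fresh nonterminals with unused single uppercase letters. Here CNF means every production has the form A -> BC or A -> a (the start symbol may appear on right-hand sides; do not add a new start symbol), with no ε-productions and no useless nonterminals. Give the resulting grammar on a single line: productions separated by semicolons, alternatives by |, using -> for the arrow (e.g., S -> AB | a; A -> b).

S -> b | AC | BD; A -> b; B -> h; C -> SA; D -> VS; V -> h | AA

No ε-productions.
No unit productions to eliminate.
TERM: introduce A -> b, B -> h and substitute in every rule of length ≥2.
BIN: S -> ASA becomes S -> AC, C -> SA; S -> BVS becomes S -> BD, D -> VS.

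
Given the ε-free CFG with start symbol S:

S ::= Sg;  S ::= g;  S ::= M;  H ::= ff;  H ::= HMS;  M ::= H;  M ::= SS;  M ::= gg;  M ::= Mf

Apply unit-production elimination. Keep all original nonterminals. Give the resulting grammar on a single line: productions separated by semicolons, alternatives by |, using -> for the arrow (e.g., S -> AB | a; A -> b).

S -> g | Mf | SS | Sg | ff | gg | HMS; H -> ff | HMS; M -> Mf | SS | ff | gg | HMS

Unit productions: M->H, S->M.
Unit pairs (A ⇒* B via units): (M,H), (S,H), (S,M).
S: inherits non-unit rules of {H, M, S} → HMS | Mf | SS | Sg | ff | g | gg.
H: inherits non-unit rules of {H} → HMS | ff.
M: inherits non-unit rules of {H, M} → HMS | Mf | SS | ff | gg.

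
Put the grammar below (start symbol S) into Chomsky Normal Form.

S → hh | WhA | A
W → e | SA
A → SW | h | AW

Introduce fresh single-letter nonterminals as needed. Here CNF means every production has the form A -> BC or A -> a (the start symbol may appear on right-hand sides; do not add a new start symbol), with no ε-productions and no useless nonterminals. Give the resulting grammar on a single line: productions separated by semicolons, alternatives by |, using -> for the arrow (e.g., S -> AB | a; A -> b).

S -> h | AW | BB | SW | WC; A -> h | AW | SW; B -> h; C -> BA; W -> e | SA

No ε-productions.
After unit-elimination: S -> h | AW | SW | hh | WhA; A -> h | AW | SW; W -> e | SA.
TERM: introduce B -> h and substitute in every rule of length ≥2.
BIN: S -> WBA becomes S -> WC, C -> BA.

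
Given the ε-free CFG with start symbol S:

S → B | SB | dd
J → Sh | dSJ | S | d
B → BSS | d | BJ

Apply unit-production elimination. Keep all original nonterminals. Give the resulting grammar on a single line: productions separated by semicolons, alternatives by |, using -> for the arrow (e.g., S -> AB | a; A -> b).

S -> d | BJ | SB | dd | BSS; B -> d | BJ | BSS; J -> d | BJ | SB | Sh | dd | BSS | dSJ

Unit productions: J->S, S->B.
Unit pairs (A ⇒* B via units): (J,B), (J,S), (S,B).
S: inherits non-unit rules of {B, S} → BJ | BSS | SB | d | dd.
B: inherits non-unit rules of {B} → BJ | BSS | d.
J: inherits non-unit rules of {B, J, S} → BJ | BSS | SB | Sh | d | dSJ | dd.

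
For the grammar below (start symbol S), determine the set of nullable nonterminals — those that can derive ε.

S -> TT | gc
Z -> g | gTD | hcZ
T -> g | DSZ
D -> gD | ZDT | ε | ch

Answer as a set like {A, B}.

{D}

Directly nullable (have an ε-rule): {D}.
Not nullable: S, T, Z — each has a terminal in every rule's right-hand side or depends on a non-nullable symbol.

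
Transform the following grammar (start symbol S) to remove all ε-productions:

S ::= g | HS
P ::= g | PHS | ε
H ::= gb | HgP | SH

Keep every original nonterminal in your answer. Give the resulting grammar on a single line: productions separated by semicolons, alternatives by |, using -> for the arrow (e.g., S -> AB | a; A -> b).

S -> g | HS; H -> Hg | SH | gb | HgP; P -> g | HS | PHS

Nullable set: {P}.
H -> HgP: P nullable, giving Hg | HgP.
Drop P -> ε.
P -> PHS: P nullable, giving HS | PHS.
Unchanged (no nullable symbols): S -> HS; S -> g; H -> SH; H -> gb; P -> g.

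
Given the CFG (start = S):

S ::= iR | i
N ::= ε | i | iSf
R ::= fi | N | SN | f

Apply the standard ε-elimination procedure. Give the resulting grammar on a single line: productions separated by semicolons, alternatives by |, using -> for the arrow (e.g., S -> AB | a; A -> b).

S -> i | iR; N -> i | iSf; R -> N | S | f | SN | fi

Nullable set: {N, R}.
S -> iR: R nullable, giving i | iR.
Drop N -> ε.
R -> N: N nullable, giving N.
R -> SN: N nullable, giving S | SN.
Unchanged (no nullable symbols): S -> i; N -> i; N -> iSf; R -> f; R -> fi.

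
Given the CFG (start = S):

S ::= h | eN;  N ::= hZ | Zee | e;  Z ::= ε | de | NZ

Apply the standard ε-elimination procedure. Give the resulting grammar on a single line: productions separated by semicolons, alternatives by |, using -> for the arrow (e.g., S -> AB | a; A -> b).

Nullable set: {Z}.
N -> Zee: Z nullable, giving Zee | ee.
N -> hZ: Z nullable, giving h | hZ.
Drop Z -> ε.
Z -> NZ: Z nullable, giving N | NZ.
Unchanged (no nullable symbols): S -> eN; S -> h; N -> e; Z -> de.

S -> h | eN; N -> e | h | ee | hZ | Zee; Z -> N | NZ | de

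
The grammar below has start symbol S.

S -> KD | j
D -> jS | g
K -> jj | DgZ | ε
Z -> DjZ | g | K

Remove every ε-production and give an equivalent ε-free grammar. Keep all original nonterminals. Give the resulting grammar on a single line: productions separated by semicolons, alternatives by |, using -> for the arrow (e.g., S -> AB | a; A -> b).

S -> D | j | KD; D -> g | jS; K -> Dg | jj | DgZ; Z -> K | g | Dj | DjZ

Nullable set: {K, Z}.
S -> KD: K nullable, giving D | KD.
Drop K -> ε.
K -> DgZ: Z nullable, giving Dg | DgZ.
Z -> DjZ: Z nullable, giving Dj | DjZ.
Z -> K: K nullable, giving K.
Unchanged (no nullable symbols): S -> j; D -> g; D -> jS; K -> jj; Z -> g.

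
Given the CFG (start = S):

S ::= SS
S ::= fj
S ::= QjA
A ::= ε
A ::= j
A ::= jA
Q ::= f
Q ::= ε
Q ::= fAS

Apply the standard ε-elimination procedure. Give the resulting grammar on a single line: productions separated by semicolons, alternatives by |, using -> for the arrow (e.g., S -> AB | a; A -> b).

S -> j | Qj | SS | fj | jA | QjA; A -> j | jA; Q -> f | fS | fAS

Nullable set: {A, Q}.
S -> QjA: Q, A nullable, giving Qj | QjA | j | jA.
Drop A -> ε.
A -> jA: A nullable, giving j | jA.
Drop Q -> ε.
Q -> fAS: A nullable, giving fAS | fS.
Unchanged (no nullable symbols): S -> SS; S -> fj; A -> j; Q -> f.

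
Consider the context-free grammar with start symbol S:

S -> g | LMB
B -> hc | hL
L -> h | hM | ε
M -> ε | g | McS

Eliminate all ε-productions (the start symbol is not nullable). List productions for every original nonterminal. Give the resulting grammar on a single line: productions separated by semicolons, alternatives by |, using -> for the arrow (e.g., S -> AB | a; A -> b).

Nullable set: {L, M}.
S -> LMB: L, M nullable, giving B | LB | LMB | MB.
B -> hL: L nullable, giving h | hL.
Drop L -> ε.
L -> hM: M nullable, giving h | hM.
Drop M -> ε.
M -> McS: M nullable, giving McS | cS.
Unchanged (no nullable symbols): S -> g; B -> hc; L -> h; M -> g.

S -> B | g | LB | MB | LMB; B -> h | hL | hc; L -> h | hM; M -> g | cS | McS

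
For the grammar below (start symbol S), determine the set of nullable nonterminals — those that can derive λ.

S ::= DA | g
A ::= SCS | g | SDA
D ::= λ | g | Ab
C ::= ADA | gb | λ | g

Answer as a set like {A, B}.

Directly nullable (have an ε-rule): {C, D}.
Not nullable: A, S — each has a terminal in every rule's right-hand side or depends on a non-nullable symbol.

{C, D}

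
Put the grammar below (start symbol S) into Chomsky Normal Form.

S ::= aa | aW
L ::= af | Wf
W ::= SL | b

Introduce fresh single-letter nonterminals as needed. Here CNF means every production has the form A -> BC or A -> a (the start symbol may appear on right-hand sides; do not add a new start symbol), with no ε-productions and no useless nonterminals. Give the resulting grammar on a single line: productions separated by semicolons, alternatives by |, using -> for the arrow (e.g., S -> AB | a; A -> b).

S -> BB | BW; A -> f; B -> a; L -> BA | WA; W -> b | SL

No ε-productions.
No unit productions to eliminate.
TERM: introduce B -> a, A -> f and substitute in every rule of length ≥2.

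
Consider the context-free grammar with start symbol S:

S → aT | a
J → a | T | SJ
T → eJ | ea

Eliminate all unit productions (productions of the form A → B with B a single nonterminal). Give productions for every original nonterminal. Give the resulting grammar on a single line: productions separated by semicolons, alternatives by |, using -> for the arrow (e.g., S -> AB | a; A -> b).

Unit productions: J->T.
Unit pairs (A ⇒* B via units): (J,T).
S: inherits non-unit rules of {S} → a | aT.
J: inherits non-unit rules of {J, T} → SJ | a | eJ | ea.
T: inherits non-unit rules of {T} → eJ | ea.

S -> a | aT; J -> a | SJ | eJ | ea; T -> eJ | ea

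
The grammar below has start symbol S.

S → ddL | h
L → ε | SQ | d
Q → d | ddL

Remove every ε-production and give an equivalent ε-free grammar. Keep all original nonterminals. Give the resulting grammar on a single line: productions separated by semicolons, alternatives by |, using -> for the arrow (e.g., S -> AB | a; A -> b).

S -> h | dd | ddL; L -> d | SQ; Q -> d | dd | ddL

Nullable set: {L}.
S -> ddL: L nullable, giving dd | ddL.
Drop L -> ε.
Q -> ddL: L nullable, giving dd | ddL.
Unchanged (no nullable symbols): S -> h; L -> SQ; L -> d; Q -> d.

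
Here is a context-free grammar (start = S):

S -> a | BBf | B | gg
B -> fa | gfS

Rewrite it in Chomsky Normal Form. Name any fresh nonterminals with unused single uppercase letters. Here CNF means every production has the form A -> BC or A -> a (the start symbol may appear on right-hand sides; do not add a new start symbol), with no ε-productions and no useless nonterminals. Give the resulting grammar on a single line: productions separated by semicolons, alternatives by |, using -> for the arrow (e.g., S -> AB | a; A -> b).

S -> a | AC | BF | DD | DG; A -> f; B -> AC | DE; C -> a; D -> g; E -> AS; F -> BA; G -> AS

No ε-productions.
After unit-elimination: S -> a | fa | gg | BBf | gfS; B -> fa | gfS.
TERM: introduce C -> a, A -> f, D -> g and substitute in every rule of length ≥2.
BIN: B -> DAS becomes B -> DE, E -> AS; S -> BBA becomes S -> BF, F -> BA; S -> DAS becomes S -> DG, G -> AS.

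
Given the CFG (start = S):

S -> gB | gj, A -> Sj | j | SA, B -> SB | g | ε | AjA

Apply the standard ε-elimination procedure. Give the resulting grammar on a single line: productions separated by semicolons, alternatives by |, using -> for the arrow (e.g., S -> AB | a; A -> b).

S -> g | gB | gj; A -> j | SA | Sj; B -> S | g | SB | AjA

Nullable set: {B}.
S -> gB: B nullable, giving g | gB.
Drop B -> ε.
B -> SB: B nullable, giving S | SB.
Unchanged (no nullable symbols): S -> gj; A -> SA; A -> Sj; A -> j; B -> AjA; B -> g.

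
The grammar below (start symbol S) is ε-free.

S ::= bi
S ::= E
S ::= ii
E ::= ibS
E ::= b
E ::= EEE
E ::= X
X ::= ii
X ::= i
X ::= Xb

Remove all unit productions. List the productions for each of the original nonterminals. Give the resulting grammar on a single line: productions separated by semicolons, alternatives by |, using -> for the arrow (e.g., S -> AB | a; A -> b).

Unit productions: E->X, S->E.
Unit pairs (A ⇒* B via units): (E,X), (S,E), (S,X).
S: inherits non-unit rules of {E, S, X} → EEE | Xb | b | bi | i | ibS | ii.
E: inherits non-unit rules of {E, X} → EEE | Xb | b | i | ibS | ii.
X: inherits non-unit rules of {X} → Xb | i | ii.

S -> b | i | Xb | bi | ii | EEE | ibS; E -> b | i | Xb | ii | EEE | ibS; X -> i | Xb | ii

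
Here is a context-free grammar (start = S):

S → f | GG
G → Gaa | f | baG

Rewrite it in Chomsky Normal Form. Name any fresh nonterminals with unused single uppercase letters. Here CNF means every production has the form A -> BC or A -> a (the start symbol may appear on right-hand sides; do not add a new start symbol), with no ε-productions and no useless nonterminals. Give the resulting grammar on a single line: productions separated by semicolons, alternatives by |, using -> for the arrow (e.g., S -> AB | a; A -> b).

No ε-productions.
No unit productions to eliminate.
TERM: introduce A -> a, B -> b and substitute in every rule of length ≥2.
BIN: G -> BAG becomes G -> BC, C -> AG; G -> GAA becomes G -> GD, D -> AA.

S -> f | GG; A -> a; B -> b; C -> AG; D -> AA; G -> f | BC | GD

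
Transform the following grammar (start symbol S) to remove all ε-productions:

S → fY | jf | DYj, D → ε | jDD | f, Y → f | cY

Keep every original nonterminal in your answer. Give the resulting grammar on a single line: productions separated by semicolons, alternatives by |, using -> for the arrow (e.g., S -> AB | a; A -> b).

S -> Yj | fY | jf | DYj; D -> f | j | jD | jDD; Y -> f | cY

Nullable set: {D}.
S -> DYj: D nullable, giving DYj | Yj.
Drop D -> ε.
D -> jDD: D, D nullable, giving j | jD | jDD.
Unchanged (no nullable symbols): S -> fY; S -> jf; D -> f; Y -> cY; Y -> f.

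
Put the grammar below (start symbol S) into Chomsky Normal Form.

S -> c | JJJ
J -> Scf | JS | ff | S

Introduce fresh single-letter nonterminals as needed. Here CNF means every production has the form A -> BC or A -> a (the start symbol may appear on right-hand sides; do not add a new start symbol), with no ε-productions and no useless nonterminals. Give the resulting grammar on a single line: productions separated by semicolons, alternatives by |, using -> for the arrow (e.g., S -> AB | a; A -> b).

S -> c | JE; A -> c; B -> f; C -> JJ; D -> AB; E -> JJ; J -> c | BB | JC | JS | SD

No ε-productions.
After unit-elimination: S -> c | JJJ; J -> c | JS | ff | JJJ | Scf.
TERM: introduce A -> c, B -> f and substitute in every rule of length ≥2.
BIN: J -> JJJ becomes J -> JC, C -> JJ; J -> SAB becomes J -> SD, D -> AB; S -> JJJ becomes S -> JE, E -> JJ.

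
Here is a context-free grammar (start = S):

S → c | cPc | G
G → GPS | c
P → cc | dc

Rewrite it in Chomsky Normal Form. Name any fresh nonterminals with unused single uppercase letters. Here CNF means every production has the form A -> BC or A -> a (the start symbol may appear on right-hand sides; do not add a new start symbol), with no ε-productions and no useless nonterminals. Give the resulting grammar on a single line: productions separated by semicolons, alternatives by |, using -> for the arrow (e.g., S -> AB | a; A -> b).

S -> c | AD | GE; A -> c; B -> d; C -> PS; D -> PA; E -> PS; G -> c | GC; P -> AA | BA

No ε-productions.
After unit-elimination: S -> c | GPS | cPc; G -> c | GPS; P -> cc | dc.
TERM: introduce A -> c, B -> d and substitute in every rule of length ≥2.
BIN: G -> GPS becomes G -> GC, C -> PS; S -> APA becomes S -> AD, D -> PA; S -> GPS becomes S -> GE, E -> PS.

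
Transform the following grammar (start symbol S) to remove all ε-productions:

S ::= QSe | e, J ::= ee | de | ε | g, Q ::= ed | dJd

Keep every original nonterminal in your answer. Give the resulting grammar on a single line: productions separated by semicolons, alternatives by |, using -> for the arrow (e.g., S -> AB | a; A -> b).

Nullable set: {J}.
Drop J -> ε.
Q -> dJd: J nullable, giving dJd | dd.
Unchanged (no nullable symbols): S -> QSe; S -> e; J -> de; J -> ee; J -> g; Q -> ed.

S -> e | QSe; J -> g | de | ee; Q -> dd | ed | dJd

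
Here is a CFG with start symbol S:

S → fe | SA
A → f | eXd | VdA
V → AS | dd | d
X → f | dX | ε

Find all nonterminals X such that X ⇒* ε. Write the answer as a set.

Directly nullable (have an ε-rule): {X}.
Not nullable: A, S, V — each has a terminal in every rule's right-hand side or depends on a non-nullable symbol.

{X}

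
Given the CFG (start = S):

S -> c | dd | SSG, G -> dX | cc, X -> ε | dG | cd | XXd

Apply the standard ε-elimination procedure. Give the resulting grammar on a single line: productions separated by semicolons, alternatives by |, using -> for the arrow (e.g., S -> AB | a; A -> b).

Nullable set: {X}.
G -> dX: X nullable, giving d | dX.
Drop X -> ε.
X -> XXd: X, X nullable, giving XXd | Xd | d.
Unchanged (no nullable symbols): S -> SSG; S -> c; S -> dd; G -> cc; X -> cd; X -> dG.

S -> c | dd | SSG; G -> d | cc | dX; X -> d | Xd | cd | dG | XXd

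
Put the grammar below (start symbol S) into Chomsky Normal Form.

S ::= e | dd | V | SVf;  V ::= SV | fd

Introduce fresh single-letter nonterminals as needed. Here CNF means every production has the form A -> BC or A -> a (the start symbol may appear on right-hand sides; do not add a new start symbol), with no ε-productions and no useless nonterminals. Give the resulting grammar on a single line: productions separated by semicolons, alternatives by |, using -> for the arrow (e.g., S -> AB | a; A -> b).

S -> e | AB | BB | SC | SV; A -> f; B -> d; C -> VA; V -> AB | SV

No ε-productions.
After unit-elimination: S -> e | SV | dd | fd | SVf; V -> SV | fd.
TERM: introduce B -> d, A -> f and substitute in every rule of length ≥2.
BIN: S -> SVA becomes S -> SC, C -> VA.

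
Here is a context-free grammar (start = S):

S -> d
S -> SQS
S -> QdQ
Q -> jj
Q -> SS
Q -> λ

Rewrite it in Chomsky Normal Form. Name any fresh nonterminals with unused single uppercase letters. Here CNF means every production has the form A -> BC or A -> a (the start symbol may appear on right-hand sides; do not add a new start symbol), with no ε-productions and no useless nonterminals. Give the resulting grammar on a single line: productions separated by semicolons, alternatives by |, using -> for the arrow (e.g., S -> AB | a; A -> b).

Nullable: {Q}; after ε-elimination: S -> d | Qd | SS | dQ | QdQ | SQS; Q -> SS | jj.
No unit productions to eliminate.
TERM: introduce B -> d, A -> j and substitute in every rule of length ≥2.
BIN: S -> QBQ becomes S -> QC, C -> BQ; S -> SQS becomes S -> SD, D -> QS.

S -> d | BQ | QB | QC | SD | SS; A -> j; B -> d; C -> BQ; D -> QS; Q -> AA | SS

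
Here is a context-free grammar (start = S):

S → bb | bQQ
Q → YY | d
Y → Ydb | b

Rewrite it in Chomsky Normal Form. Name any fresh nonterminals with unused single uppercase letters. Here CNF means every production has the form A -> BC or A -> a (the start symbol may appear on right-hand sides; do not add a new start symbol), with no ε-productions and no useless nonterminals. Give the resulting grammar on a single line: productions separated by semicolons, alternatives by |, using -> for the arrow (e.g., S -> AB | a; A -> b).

S -> AA | AC; A -> b; B -> d; C -> QQ; D -> BA; Q -> d | YY; Y -> b | YD

No ε-productions.
No unit productions to eliminate.
TERM: introduce A -> b, B -> d and substitute in every rule of length ≥2.
BIN: S -> AQQ becomes S -> AC, C -> QQ; Y -> YBA becomes Y -> YD, D -> BA.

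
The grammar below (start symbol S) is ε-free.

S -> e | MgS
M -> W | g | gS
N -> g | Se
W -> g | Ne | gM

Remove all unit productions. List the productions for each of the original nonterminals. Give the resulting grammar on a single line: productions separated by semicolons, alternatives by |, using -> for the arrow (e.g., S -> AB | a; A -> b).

S -> e | MgS; M -> g | Ne | gM | gS; N -> g | Se; W -> g | Ne | gM

Unit productions: M->W.
Unit pairs (A ⇒* B via units): (M,W).
S: inherits non-unit rules of {S} → MgS | e.
M: inherits non-unit rules of {M, W} → Ne | g | gM | gS.
N: inherits non-unit rules of {N} → Se | g.
W: inherits non-unit rules of {W} → Ne | g | gM.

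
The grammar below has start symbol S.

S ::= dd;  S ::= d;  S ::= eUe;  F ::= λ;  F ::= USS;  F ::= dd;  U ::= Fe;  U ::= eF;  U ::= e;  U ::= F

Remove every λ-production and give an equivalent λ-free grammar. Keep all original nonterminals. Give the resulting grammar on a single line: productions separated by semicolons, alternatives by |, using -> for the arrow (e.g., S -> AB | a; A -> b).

Nullable set: {F, U}.
S -> eUe: U nullable, giving eUe | ee.
Drop F -> λ.
F -> USS: U nullable, giving SS | USS.
U -> F: F nullable, giving F.
U -> Fe: F nullable, giving Fe | e.
U -> eF: F nullable, giving e | eF.
Unchanged (no nullable symbols): S -> d; S -> dd; F -> dd; U -> e.

S -> d | dd | ee | eUe; F -> SS | dd | USS; U -> F | e | Fe | eF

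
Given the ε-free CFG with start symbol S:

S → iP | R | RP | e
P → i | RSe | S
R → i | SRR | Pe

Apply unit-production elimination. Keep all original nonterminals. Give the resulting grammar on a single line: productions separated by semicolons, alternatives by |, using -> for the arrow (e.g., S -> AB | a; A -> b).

S -> e | i | Pe | RP | iP | SRR; P -> e | i | Pe | RP | iP | RSe | SRR; R -> i | Pe | SRR

Unit productions: P->S, S->R.
Unit pairs (A ⇒* B via units): (P,R), (P,S), (S,R).
S: inherits non-unit rules of {R, S} → Pe | RP | SRR | e | i | iP.
P: inherits non-unit rules of {P, R, S} → Pe | RP | RSe | SRR | e | i | iP.
R: inherits non-unit rules of {R} → Pe | SRR | i.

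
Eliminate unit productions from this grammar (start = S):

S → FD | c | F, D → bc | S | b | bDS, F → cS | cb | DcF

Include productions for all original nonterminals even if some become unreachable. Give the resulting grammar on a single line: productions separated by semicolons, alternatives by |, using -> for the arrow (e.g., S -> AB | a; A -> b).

S -> c | FD | cS | cb | DcF; D -> b | c | FD | bc | cS | cb | DcF | bDS; F -> cS | cb | DcF

Unit productions: D->S, S->F.
Unit pairs (A ⇒* B via units): (D,F), (D,S), (S,F).
S: inherits non-unit rules of {F, S} → DcF | FD | c | cS | cb.
D: inherits non-unit rules of {D, F, S} → DcF | FD | b | bDS | bc | c | cS | cb.
F: inherits non-unit rules of {F} → DcF | cS | cb.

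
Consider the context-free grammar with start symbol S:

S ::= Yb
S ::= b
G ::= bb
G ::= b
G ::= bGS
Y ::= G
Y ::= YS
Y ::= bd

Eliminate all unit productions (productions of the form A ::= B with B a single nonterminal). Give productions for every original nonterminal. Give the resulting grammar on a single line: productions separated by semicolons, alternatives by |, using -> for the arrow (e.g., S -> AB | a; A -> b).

S -> b | Yb; G -> b | bb | bGS; Y -> b | YS | bb | bd | bGS

Unit productions: Y->G.
Unit pairs (A ⇒* B via units): (Y,G).
S: inherits non-unit rules of {S} → Yb | b.
G: inherits non-unit rules of {G} → b | bGS | bb.
Y: inherits non-unit rules of {G, Y} → YS | b | bGS | bb | bd.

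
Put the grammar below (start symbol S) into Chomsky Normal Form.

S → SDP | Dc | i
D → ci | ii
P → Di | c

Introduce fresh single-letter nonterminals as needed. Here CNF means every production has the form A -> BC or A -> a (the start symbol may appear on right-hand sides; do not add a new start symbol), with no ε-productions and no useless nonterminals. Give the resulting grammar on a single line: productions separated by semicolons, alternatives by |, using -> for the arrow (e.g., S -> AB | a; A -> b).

No ε-productions.
No unit productions to eliminate.
TERM: introduce A -> c, B -> i and substitute in every rule of length ≥2.
BIN: S -> SDP becomes S -> SC, C -> DP.

S -> i | DA | SC; A -> c; B -> i; C -> DP; D -> AB | BB; P -> c | DB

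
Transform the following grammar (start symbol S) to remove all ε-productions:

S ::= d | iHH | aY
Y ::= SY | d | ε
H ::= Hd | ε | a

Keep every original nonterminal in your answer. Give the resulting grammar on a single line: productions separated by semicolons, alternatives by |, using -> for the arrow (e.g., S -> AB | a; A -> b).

Nullable set: {H, Y}.
S -> aY: Y nullable, giving a | aY.
S -> iHH: H, H nullable, giving i | iH | iHH.
Drop H -> ε.
H -> Hd: H nullable, giving Hd | d.
Drop Y -> ε.
Y -> SY: Y nullable, giving S | SY.
Unchanged (no nullable symbols): S -> d; H -> a; Y -> d.

S -> a | d | i | aY | iH | iHH; H -> a | d | Hd; Y -> S | d | SY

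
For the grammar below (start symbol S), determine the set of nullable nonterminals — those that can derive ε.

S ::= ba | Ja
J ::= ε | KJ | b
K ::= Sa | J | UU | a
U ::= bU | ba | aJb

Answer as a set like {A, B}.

{J, K}

Directly nullable (have an ε-rule): {J}.
K is nullable via K -> J (every symbol on the right is already known nullable).
Not nullable: S, U — each has a terminal in every rule's right-hand side or depends on a non-nullable symbol.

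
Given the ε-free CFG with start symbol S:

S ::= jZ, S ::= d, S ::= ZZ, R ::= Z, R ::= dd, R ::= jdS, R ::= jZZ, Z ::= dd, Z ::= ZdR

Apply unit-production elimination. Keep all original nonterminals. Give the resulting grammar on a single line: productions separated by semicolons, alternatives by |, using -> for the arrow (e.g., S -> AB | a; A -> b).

Unit productions: R->Z.
Unit pairs (A ⇒* B via units): (R,Z).
S: inherits non-unit rules of {S} → ZZ | d | jZ.
R: inherits non-unit rules of {R, Z} → ZdR | dd | jZZ | jdS.
Z: inherits non-unit rules of {Z} → ZdR | dd.

S -> d | ZZ | jZ; R -> dd | ZdR | jZZ | jdS; Z -> dd | ZdR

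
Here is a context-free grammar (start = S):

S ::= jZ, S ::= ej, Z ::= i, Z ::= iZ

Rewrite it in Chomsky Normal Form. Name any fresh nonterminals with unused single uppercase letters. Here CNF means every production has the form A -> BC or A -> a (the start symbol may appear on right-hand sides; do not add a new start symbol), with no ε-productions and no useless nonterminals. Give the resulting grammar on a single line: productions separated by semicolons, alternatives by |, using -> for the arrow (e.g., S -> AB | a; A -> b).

No ε-productions.
No unit productions to eliminate.
TERM: introduce A -> e, C -> i, B -> j and substitute in every rule of length ≥2.

S -> AB | BZ; A -> e; B -> j; C -> i; Z -> i | CZ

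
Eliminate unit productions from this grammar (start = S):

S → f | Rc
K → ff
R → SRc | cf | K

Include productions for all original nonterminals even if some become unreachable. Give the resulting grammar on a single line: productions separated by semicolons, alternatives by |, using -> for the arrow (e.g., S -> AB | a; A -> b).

S -> f | Rc; K -> ff; R -> cf | ff | SRc

Unit productions: R->K.
Unit pairs (A ⇒* B via units): (R,K).
S: inherits non-unit rules of {S} → Rc | f.
K: inherits non-unit rules of {K} → ff.
R: inherits non-unit rules of {K, R} → SRc | cf | ff.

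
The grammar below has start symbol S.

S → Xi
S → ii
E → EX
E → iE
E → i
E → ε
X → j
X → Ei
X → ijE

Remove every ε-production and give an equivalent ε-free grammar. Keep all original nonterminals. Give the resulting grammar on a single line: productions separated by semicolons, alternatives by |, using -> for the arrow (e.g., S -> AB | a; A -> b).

S -> Xi | ii; E -> X | i | EX | iE; X -> i | j | Ei | ij | ijE

Nullable set: {E}.
Drop E -> ε.
E -> EX: E nullable, giving EX | X.
E -> iE: E nullable, giving i | iE.
X -> Ei: E nullable, giving Ei | i.
X -> ijE: E nullable, giving ij | ijE.
Unchanged (no nullable symbols): S -> Xi; S -> ii; E -> i; X -> j.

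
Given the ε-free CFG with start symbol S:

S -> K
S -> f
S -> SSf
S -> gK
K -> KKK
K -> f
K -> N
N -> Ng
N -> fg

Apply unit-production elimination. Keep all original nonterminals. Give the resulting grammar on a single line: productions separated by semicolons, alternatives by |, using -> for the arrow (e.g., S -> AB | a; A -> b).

S -> f | Ng | fg | gK | KKK | SSf; K -> f | Ng | fg | KKK; N -> Ng | fg

Unit productions: K->N, S->K.
Unit pairs (A ⇒* B via units): (K,N), (S,K), (S,N).
S: inherits non-unit rules of {K, N, S} → KKK | Ng | SSf | f | fg | gK.
K: inherits non-unit rules of {K, N} → KKK | Ng | f | fg.
N: inherits non-unit rules of {N} → Ng | fg.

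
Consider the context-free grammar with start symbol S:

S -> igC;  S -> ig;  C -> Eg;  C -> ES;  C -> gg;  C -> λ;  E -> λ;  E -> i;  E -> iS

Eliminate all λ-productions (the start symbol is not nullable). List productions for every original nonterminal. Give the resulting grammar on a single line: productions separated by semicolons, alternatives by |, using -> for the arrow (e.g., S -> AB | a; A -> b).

Nullable set: {C, E}.
S -> igC: C nullable, giving ig | igC.
Drop C -> λ.
C -> ES: E nullable, giving ES | S.
C -> Eg: E nullable, giving Eg | g.
Drop E -> λ.
Unchanged (no nullable symbols): S -> ig; C -> gg; E -> i; E -> iS.

S -> ig | igC; C -> S | g | ES | Eg | gg; E -> i | iS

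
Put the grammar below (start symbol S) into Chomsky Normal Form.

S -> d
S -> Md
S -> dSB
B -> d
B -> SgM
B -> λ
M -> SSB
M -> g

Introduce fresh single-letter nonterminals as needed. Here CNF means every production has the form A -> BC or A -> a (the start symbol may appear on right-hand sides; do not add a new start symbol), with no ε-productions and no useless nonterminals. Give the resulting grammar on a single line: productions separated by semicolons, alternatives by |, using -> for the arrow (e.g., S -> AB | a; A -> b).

Nullable: {B}; after ε-elimination: S -> d | Md | dS | dSB; B -> d | SgM; M -> g | SS | SSB.
No unit productions to eliminate.
TERM: introduce C -> d, A -> g and substitute in every rule of length ≥2.
BIN: B -> SAM becomes B -> SD, D -> AM; M -> SSB becomes M -> SE, E -> SB; S -> CSB becomes S -> CF, F -> SB.

S -> d | CF | CS | MC; A -> g; B -> d | SD; C -> d; D -> AM; E -> SB; F -> SB; M -> g | SE | SS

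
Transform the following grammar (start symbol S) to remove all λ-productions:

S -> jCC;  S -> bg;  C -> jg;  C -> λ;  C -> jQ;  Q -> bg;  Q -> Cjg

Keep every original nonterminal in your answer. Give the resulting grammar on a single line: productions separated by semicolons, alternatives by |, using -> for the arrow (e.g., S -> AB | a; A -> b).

Nullable set: {C}.
S -> jCC: C, C nullable, giving j | jC | jCC.
Drop C -> λ.
Q -> Cjg: C nullable, giving Cjg | jg.
Unchanged (no nullable symbols): S -> bg; C -> jQ; C -> jg; Q -> bg.

S -> j | bg | jC | jCC; C -> jQ | jg; Q -> bg | jg | Cjg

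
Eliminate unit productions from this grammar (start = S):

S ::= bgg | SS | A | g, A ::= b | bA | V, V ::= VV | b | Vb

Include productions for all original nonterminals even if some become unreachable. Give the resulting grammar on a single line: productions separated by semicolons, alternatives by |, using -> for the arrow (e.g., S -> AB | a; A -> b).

S -> b | g | SS | VV | Vb | bA | bgg; A -> b | VV | Vb | bA; V -> b | VV | Vb

Unit productions: A->V, S->A.
Unit pairs (A ⇒* B via units): (A,V), (S,A), (S,V).
S: inherits non-unit rules of {A, S, V} → SS | VV | Vb | b | bA | bgg | g.
A: inherits non-unit rules of {A, V} → VV | Vb | b | bA.
V: inherits non-unit rules of {V} → VV | Vb | b.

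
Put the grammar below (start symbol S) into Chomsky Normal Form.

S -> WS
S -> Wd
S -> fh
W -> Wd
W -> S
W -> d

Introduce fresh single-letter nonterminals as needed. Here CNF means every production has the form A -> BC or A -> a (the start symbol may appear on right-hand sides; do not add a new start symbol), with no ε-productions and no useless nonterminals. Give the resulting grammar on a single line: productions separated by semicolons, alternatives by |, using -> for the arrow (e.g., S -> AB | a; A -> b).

No ε-productions.
After unit-elimination: S -> WS | Wd | fh; W -> d | WS | Wd | fh.
TERM: introduce A -> d, B -> f, C -> h and substitute in every rule of length ≥2.

S -> BC | WA | WS; A -> d; B -> f; C -> h; W -> d | BC | WA | WS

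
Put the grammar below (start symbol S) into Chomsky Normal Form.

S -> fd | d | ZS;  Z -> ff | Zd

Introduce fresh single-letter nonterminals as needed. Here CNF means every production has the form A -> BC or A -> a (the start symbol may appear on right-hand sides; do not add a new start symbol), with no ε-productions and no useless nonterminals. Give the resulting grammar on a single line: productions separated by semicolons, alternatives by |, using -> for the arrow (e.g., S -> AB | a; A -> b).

No ε-productions.
No unit productions to eliminate.
TERM: introduce B -> d, A -> f and substitute in every rule of length ≥2.

S -> d | AB | ZS; A -> f; B -> d; Z -> AA | ZB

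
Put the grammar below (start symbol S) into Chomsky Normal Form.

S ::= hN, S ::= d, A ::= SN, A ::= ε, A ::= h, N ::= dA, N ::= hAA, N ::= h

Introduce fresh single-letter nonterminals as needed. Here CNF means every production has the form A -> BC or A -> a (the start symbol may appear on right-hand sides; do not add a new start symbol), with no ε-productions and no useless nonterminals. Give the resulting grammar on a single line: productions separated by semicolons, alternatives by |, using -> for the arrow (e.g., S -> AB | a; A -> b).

S -> d | CN; A -> h | SN; B -> d; C -> h; D -> AA; N -> d | h | BA | CA | CD

Nullable: {A}; after ε-elimination: S -> d | hN; A -> h | SN; N -> d | h | dA | hA | hAA.
No unit productions to eliminate.
TERM: introduce B -> d, C -> h and substitute in every rule of length ≥2.
BIN: N -> CAA becomes N -> CD, D -> AA.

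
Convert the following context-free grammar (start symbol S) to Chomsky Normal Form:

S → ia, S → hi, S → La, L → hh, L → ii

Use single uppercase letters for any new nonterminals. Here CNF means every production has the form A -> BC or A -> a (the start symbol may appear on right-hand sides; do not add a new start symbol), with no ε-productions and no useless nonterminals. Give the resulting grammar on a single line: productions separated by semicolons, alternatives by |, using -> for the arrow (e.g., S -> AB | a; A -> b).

S -> AB | BC | LC; A -> h; B -> i; C -> a; L -> AA | BB

No ε-productions.
No unit productions to eliminate.
TERM: introduce C -> a, A -> h, B -> i and substitute in every rule of length ≥2.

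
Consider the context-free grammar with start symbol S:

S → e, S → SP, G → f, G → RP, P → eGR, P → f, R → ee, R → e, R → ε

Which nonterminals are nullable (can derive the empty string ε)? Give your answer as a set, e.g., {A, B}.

Directly nullable (have an ε-rule): {R}.
Not nullable: G, P, S — each has a terminal in every rule's right-hand side or depends on a non-nullable symbol.

{R}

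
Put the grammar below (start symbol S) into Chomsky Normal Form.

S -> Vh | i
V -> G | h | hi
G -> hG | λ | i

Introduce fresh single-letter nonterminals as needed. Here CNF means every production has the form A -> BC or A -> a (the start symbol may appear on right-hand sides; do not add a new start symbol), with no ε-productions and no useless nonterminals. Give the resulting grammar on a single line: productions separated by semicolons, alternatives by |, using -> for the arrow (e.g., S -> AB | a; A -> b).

S -> h | i | VA; A -> h; B -> i; G -> h | i | AG; V -> h | i | AB | AG

Nullable: {G, V}; after ε-elimination: S -> h | i | Vh; G -> h | i | hG; V -> G | h | hi.
After unit-elimination: S -> h | i | Vh; G -> h | i | hG; V -> h | i | hG | hi.
TERM: introduce A -> h, B -> i and substitute in every rule of length ≥2.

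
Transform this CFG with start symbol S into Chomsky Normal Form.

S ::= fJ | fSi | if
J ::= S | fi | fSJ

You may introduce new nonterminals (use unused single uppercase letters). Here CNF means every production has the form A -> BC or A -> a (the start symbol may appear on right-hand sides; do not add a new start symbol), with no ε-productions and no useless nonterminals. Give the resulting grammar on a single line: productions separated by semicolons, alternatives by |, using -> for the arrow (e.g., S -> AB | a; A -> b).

No ε-productions.
After unit-elimination: S -> fJ | if | fSi; J -> fJ | fi | if | fSJ | fSi.
TERM: introduce A -> f, B -> i and substitute in every rule of length ≥2.
BIN: J -> ASB becomes J -> AC, C -> SB; J -> ASJ becomes J -> AD, D -> SJ; S -> ASB becomes S -> AE, E -> SB.

S -> AE | AJ | BA; A -> f; B -> i; C -> SB; D -> SJ; E -> SB; J -> AB | AC | AD | AJ | BA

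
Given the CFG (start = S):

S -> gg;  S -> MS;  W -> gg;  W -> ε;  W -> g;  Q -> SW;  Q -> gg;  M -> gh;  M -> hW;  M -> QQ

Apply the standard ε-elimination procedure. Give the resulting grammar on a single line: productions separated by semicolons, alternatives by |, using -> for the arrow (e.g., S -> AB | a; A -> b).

Nullable set: {W}.
M -> hW: W nullable, giving h | hW.
Q -> SW: W nullable, giving S | SW.
Drop W -> ε.
Unchanged (no nullable symbols): S -> MS; S -> gg; M -> QQ; M -> gh; Q -> gg; W -> g; W -> gg.

S -> MS | gg; M -> h | QQ | gh | hW; Q -> S | SW | gg; W -> g | gg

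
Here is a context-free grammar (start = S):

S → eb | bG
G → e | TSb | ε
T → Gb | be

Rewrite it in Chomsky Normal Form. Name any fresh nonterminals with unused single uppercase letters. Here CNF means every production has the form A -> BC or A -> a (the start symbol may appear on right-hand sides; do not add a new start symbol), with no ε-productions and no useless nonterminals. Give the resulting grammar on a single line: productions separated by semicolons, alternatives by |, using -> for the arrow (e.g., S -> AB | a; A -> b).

S -> b | AG | BA; A -> b; B -> e; C -> SA; G -> e | TC; T -> b | AB | GA

Nullable: {G}; after ε-elimination: S -> b | bG | eb; G -> e | TSb; T -> b | Gb | be.
No unit productions to eliminate.
TERM: introduce A -> b, B -> e and substitute in every rule of length ≥2.
BIN: G -> TSA becomes G -> TC, C -> SA.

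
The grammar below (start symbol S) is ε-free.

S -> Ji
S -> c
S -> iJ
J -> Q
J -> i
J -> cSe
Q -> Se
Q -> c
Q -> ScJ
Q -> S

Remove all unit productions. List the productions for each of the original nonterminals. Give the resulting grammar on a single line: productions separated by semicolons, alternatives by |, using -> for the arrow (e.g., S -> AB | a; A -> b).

Unit productions: J->Q, Q->S.
Unit pairs (A ⇒* B via units): (J,Q), (J,S), (Q,S).
S: inherits non-unit rules of {S} → Ji | c | iJ.
J: inherits non-unit rules of {J, Q, S} → Ji | ScJ | Se | c | cSe | i | iJ.
Q: inherits non-unit rules of {Q, S} → Ji | ScJ | Se | c | iJ.

S -> c | Ji | iJ; J -> c | i | Ji | Se | iJ | ScJ | cSe; Q -> c | Ji | Se | iJ | ScJ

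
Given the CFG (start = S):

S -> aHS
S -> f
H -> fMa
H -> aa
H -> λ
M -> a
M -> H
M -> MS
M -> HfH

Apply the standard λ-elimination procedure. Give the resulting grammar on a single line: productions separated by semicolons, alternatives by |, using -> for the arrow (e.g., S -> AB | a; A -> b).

Nullable set: {H, M}.
S -> aHS: H nullable, giving aHS | aS.
Drop H -> λ.
H -> fMa: M nullable, giving fMa | fa.
M -> H: H nullable, giving H.
M -> HfH: H, H nullable, giving Hf | HfH | f | fH.
M -> MS: M nullable, giving MS | S.
Unchanged (no nullable symbols): S -> f; H -> aa; M -> a.

S -> f | aS | aHS; H -> aa | fa | fMa; M -> H | S | a | f | Hf | MS | fH | HfH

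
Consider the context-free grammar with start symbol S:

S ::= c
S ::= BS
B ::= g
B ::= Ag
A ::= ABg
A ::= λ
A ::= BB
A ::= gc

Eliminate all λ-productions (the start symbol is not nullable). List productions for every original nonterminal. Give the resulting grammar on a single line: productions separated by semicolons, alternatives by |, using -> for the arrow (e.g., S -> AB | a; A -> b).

S -> c | BS; A -> BB | Bg | gc | ABg; B -> g | Ag

Nullable set: {A}.
Drop A -> λ.
A -> ABg: A nullable, giving ABg | Bg.
B -> Ag: A nullable, giving Ag | g.
Unchanged (no nullable symbols): S -> BS; S -> c; A -> BB; A -> gc; B -> g.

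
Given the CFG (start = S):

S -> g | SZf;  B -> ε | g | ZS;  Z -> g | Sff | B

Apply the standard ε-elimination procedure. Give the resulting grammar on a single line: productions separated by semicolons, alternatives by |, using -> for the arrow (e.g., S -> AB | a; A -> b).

S -> g | Sf | SZf; B -> S | g | ZS; Z -> B | g | Sff

Nullable set: {B, Z}.
S -> SZf: Z nullable, giving SZf | Sf.
Drop B -> ε.
B -> ZS: Z nullable, giving S | ZS.
Z -> B: B nullable, giving B.
Unchanged (no nullable symbols): S -> g; B -> g; Z -> Sff; Z -> g.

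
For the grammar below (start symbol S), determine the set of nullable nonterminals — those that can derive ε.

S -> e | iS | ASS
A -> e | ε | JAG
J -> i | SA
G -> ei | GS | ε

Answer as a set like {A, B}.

Directly nullable (have an ε-rule): {A, G}.
Not nullable: J, S — each has a terminal in every rule's right-hand side or depends on a non-nullable symbol.

{A, G}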